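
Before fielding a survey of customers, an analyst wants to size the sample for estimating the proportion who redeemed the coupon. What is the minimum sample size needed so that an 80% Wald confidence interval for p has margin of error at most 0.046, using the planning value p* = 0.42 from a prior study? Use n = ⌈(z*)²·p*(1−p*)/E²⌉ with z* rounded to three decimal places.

The 80% critical value is z* = 1.282.
p*(1−p*) = 0.2436.
Required n before rounding: 1.643524 × 0.2436 / 0.046² = 189.207.
⌈189.207⌉ = 190.

n = 190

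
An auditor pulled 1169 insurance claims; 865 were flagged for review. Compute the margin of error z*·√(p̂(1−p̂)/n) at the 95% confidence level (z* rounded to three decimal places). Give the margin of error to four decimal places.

ME = 0.0251

p̂ = 865/1169 = 0.73995.
Standard error of p̂: √(0.192425/1169) = √0.000164606 = 0.012830.
z* = 1.960 at the 95% level.
So ME = 0.0251.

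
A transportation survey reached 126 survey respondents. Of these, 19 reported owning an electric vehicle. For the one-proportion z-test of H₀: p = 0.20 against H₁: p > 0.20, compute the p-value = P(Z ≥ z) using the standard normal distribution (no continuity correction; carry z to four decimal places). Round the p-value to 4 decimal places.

p-value = 0.9163

Sample proportion p̂ = 19/126 = 0.15079.
SE₀ = √(0.20·0.80/126) = 0.035635.
z = (p̂ − p₀)/SE = (19/126 − 0.20)/0.035635 ≈ -1.3808.
p-value = P(Z ≥ z) with z = -1.3808 → 0.9163.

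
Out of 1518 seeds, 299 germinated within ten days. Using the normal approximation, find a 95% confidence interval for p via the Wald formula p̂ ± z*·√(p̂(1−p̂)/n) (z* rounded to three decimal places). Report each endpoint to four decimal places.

(0.1770, 0.2170)

The sample proportion is 299/1518 = 0.19697.
Standard error of p̂: √(0.158173/1518) = √0.000104198 = 0.010208.
The 95% critical value is z* = 1.960.
Margin of error: 1.960 × 0.010208 = 0.02001.
CI: 0.19697 ± 0.02001 = (0.1770, 0.2170).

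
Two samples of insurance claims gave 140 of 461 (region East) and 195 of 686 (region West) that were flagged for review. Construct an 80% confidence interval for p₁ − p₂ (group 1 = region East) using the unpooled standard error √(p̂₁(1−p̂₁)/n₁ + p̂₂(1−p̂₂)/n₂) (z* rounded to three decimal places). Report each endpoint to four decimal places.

p̂₁ = 0.30369, p̂₂ = 0.28426, so the observed difference is 0.01943.
SE = √(0.000458702 + 0.000296581) = √0.000755283 = 0.027482.
For 80% confidence, z* = 1.282. Margin = 1.282·0.027482 = 0.03523.
So the interval runs from -0.0158 to 0.0547.

(-0.0158, 0.0547)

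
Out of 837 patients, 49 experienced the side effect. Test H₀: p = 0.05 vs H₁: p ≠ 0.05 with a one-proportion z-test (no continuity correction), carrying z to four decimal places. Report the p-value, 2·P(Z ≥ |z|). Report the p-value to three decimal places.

With x = 49 successes in n = 837, p̂ = 0.05854.
SE₀ = √(0.05·0.95/837) = 0.007533.
z = (p̂ − p₀)/SE = (49/837 − 0.05)/0.007533 ≈ 1.1340.
p-value = 2·P(Z ≥ |z|) with z = 1.1340 → 0.257.

p-value = 0.257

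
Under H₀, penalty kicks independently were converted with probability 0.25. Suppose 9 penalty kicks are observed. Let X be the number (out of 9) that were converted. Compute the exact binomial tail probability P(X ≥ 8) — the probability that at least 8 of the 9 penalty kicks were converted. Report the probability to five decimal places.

X is binomial with n = 9 and p = 0.25.
P(X ≥ 8) = C(9,8)·0.25^8·0.75^1 + C(9,9)·0.25^9·0.75^0.
= 0.000103 + 0.000004 = 0.00011.

P = 0.00011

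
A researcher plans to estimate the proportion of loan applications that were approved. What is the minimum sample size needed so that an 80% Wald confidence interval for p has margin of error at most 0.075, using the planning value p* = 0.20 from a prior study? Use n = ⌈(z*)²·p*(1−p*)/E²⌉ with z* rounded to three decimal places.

For 80% confidence, z* = 1.282.
p*(1−p*) = 0.1600.
Required n before rounding: 1.643524 × 0.1600 / 0.075² = 46.749.
Rounding up, n = 47.

n = 47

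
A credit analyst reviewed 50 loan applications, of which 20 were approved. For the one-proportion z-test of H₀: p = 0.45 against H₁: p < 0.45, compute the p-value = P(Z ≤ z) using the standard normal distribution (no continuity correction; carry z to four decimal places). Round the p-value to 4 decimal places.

p̂ = 20/50 = 0.40000.
Null standard error: √(0.45·0.55/50) = √0.004950000 = 0.070356.
Test statistic (full precision, shown to 4 dp): z = (20/50 − 0.45)/SE₀ ≈ -0.7107.
From the standard normal, P(Z ≤ z) = 0.2386.

p-value = 0.2386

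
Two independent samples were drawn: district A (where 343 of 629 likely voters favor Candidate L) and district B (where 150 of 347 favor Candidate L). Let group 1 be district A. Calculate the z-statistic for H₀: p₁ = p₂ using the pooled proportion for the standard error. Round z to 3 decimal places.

Sample proportions: p̂₁ = 343/629 = 0.54531 and p̂₂ = 150/347 = 0.43228.
Pooled p̂ = (343+150)/(629+347) = 493/976 = 0.50512.
Pooled SE = √[0.2499738·0.00447167] ≈ 0.033434.
z = 0.11303/0.033434 = 3.381.

z = 3.381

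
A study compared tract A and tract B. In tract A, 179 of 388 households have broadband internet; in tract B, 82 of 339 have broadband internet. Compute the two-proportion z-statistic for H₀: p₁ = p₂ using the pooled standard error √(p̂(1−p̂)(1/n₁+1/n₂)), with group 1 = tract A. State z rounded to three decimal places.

Sample proportions: p̂₁ = 179/388 = 0.46134 and p̂₂ = 82/339 = 0.24189.
Pooling: p̂ = 261/727 = 0.35901.
SE = √[p̂(1−p̂)(1/n₁+1/n₂)] = √[0.35901·0.64099·(1/388+1/339)] ≈ 0.035664.
z = (p̂₁ − p̂₂)/SE = (0.46134 − 0.24189)/0.035664 = 0.21945/0.035664 = 6.153.

z = 6.153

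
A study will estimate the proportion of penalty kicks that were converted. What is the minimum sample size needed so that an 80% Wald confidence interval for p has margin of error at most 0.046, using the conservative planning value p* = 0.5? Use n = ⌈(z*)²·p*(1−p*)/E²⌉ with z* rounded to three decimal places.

For 80% confidence, z* = 1.282.
p*(1−p*) = 0.2500.
(z*)²·p*(1−p*)/E² = 1.643524·0.2500/0.002116 = 194.178.
Rounding up, n = 195.

n = 195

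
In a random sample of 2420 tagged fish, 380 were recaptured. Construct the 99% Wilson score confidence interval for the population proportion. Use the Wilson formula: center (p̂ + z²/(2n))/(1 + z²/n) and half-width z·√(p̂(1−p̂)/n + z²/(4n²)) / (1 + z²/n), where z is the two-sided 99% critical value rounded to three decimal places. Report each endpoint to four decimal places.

(0.1389, 0.1770)

p̂ = 380/2420 = 0.15702; z = 2.576, so z² = 6.635776.
Denominator 1 + z²/n = 1 + 6.635776/2420 = 1.002742.
Center = (0.15702 + 0.001371)/1.002742 = 0.15796.
Radicand: p̂(1−p̂)/n + z²/(4n²) = 0.000054698 + 0.000000283 = 0.000054981.
Half-width = z·√(radicand)/denom = 2.576·0.007415/1.002742 = 0.01905.
CI: 0.15796 ± 0.01905 = (0.1389, 0.1770).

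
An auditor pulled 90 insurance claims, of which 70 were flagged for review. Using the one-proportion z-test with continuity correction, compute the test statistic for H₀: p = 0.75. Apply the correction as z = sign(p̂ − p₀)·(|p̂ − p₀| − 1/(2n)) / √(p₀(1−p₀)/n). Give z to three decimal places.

z = 0.487

With x = 70 successes in n = 90, p̂ = 0.77778. p̂ − p₀ = 0.027778.
1/(2n) = 0.005556.
Corrected numerator: |0.027778| − 0.005556 = 0.022222.
SE₀ = √(0.75·0.25/90) = 0.045644.
z = (+)0.022222/0.045644 = 0.487.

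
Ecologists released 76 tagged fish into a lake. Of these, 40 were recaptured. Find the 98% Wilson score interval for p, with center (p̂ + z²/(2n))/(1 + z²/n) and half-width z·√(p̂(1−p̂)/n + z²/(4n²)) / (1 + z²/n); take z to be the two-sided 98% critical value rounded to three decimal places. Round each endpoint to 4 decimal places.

p̂ = 40/76 = 0.52632; z = 2.326, so z² = 5.410276.
1 + z²/n = 1.071188.
Center = (0.52632 + 0.035594)/1.071188 = 0.52457.
Radicand: p̂(1−p̂)/n + z²/(4n²) = 0.003280362 + 0.000234171 = 0.003514533.
Half-width = z·√(radicand)/denom = 2.326·0.059283/1.071188 = 0.12873.
So the interval runs from 0.3958 to 0.6533.

(0.3958, 0.6533)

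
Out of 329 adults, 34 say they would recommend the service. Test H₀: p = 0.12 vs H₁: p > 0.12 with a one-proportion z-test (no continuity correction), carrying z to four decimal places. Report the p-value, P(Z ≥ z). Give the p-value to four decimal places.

p̂ = 34/329 = 0.10334.
Under H₀, SE = √(p₀(1−p₀)/n) = √(0.12·0.88/329) = √0.000320973 = 0.017916.
Test statistic (full precision, shown to 4 dp): z = (34/329 − 0.12)/SE₀ ≈ -0.9297.
p-value = P(Z ≥ z) with z = -0.9297 → 0.8237.

p-value = 0.8237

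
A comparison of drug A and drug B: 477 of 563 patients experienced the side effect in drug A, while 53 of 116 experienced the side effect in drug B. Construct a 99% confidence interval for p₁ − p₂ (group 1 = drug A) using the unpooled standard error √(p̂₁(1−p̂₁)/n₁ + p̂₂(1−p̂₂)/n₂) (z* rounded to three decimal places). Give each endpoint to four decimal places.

p̂₁ = 477/563 = 0.84725, p̂₂ = 53/116 = 0.45690; p̂₁ − p̂₂ = 0.39035.
SE = √(0.000229875 + 0.002139156) = √0.002369031 = 0.048673.
For 99% confidence, z* = 2.576. Margin of error = 0.12538.
Interval: 0.39035 ± 0.12538 → (0.2650, 0.5157).

(0.2650, 0.5157)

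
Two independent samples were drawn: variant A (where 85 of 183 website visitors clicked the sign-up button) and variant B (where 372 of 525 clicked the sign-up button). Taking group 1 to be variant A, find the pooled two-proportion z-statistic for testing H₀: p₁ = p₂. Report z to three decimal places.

z = -5.944

Sample proportions: p̂₁ = 85/183 = 0.46448 and p̂₂ = 372/525 = 0.70857.
Pooled p̂ = (85+372)/(183+525) = 457/708 = 0.64548.
SE = √[p̂(1−p̂)(1/n₁+1/n₂)] = √[0.64548·0.35452·(1/183+1/525)] ≈ 0.041065.
z = -0.24409/0.041065 = -5.944.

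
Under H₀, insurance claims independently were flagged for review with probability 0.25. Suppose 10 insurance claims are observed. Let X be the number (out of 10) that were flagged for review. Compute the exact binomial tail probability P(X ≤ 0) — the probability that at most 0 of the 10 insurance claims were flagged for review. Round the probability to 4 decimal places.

P = 0.0563

X ~ Binomial(n=10, p=0.25).
P(X ≤ 0) = C(10,0)·0.25^0·0.75^10.
= 0.056314 = 0.0563.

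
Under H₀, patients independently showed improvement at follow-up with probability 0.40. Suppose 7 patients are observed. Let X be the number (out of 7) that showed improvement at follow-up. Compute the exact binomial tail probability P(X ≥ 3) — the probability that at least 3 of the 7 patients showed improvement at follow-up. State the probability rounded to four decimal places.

P = 0.5801

X ~ Binomial(n=7, p=0.40).
P(X ≥ 3) = Σ_{j=3}^{7} C(7,j)·0.40^j·0.60^{7−j}.
= 0.290304 + 0.193536 + 0.077414 + 0.017203 + 0.001638 = 0.5801.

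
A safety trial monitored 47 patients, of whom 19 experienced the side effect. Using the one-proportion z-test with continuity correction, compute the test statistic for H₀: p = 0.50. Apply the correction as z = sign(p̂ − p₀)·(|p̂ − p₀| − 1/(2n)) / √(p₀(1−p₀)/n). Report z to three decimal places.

z = -1.167

p̂ = 19/47 = 0.40426. p̂ − p₀ = -0.095745.
1/(2n) = 0.010638.
Corrected numerator: |-0.095745| − 0.010638 = 0.085107.
SE₀ = √(0.50·0.50/47) = 0.072932.
z = (−)0.085107/0.072932 = -1.167.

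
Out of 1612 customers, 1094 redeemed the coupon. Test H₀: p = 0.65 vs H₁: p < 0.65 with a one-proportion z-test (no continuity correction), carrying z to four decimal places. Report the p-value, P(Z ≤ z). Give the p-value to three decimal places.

p-value = 0.992

Sample proportion p̂ = 1094/1612 = 0.67866.
SE₀ = √(0.65·0.35/1612) = 0.011880.
Test statistic (full precision, shown to 4 dp): z = (1094/1612 − 0.65)/SE₀ ≈ 2.4125.
From the standard normal, P(Z ≤ z) = 0.992.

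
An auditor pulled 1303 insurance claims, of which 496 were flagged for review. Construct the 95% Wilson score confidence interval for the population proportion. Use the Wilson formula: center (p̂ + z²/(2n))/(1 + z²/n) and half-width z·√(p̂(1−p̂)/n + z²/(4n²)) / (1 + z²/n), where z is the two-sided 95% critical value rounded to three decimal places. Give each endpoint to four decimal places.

(0.3547, 0.4073)

Here p̂ = 496/1303 = 0.38066 and z = 1.960 (z² = 3.841600).
Denominator 1 + z²/n = 1 + 3.841600/1303 = 1.002948.
Adjusted center: (0.38066 + z²/(2n))/1.002948 = 0.38101.
Radicand: p̂(1−p̂)/n + z²/(4n²) = 0.000180935 + 0.000000566 = 0.000181501.
Half-width = 1.960·√0.000181501/1.002948 = 0.02633.
So the interval runs from 0.3547 to 0.4073.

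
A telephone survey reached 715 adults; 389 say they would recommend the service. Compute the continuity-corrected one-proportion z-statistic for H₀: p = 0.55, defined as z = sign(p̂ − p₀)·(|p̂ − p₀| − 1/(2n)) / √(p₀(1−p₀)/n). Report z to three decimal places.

z = -0.282

p̂ = 389/715 = 0.54406. p̂ − p₀ = -0.005944.
Continuity correction 1/(2n) = 1/1430 = 0.000699.
Corrected numerator: |-0.005944| − 0.000699 = 0.005245.
Under H₀, SE = √(p₀(1−p₀)/n) = √(0.55·0.45/715) = √0.000346154 = 0.018605.
z = (−)0.005245/0.018605 = -0.282.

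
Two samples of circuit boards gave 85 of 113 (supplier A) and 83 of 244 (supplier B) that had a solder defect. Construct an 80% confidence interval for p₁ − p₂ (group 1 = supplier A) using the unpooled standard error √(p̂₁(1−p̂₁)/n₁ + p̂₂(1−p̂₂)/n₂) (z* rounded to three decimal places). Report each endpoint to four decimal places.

p̂₁ = 0.75221, p̂₂ = 0.34016, so the observed difference is 0.41205.
Unpooled SE = √(p̂₁(1−p̂₁)/n₁ + p̂₂(1−p̂₂)/n₂) = √(0.001649459 + 0.000919887) = 0.050689.
The 80% critical value is z* = 1.282. Margin = 1.282·0.050689 = 0.06498.
So the interval runs from 0.3471 to 0.4770.

(0.3471, 0.4770)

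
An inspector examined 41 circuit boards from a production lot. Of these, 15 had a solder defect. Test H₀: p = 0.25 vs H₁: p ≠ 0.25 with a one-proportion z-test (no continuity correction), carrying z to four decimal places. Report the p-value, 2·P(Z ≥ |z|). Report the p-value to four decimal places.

p-value = 0.0867

The sample proportion is 15/41 = 0.36585.
Null standard error: √(0.25·0.75/41) = √0.004573171 = 0.067625.
z = (p̂ − p₀)/SE = (15/41 − 0.25)/0.067625 ≈ 1.7132.
p-value = 2·P(Z ≥ |z|) with z = 1.7132 → 0.0867.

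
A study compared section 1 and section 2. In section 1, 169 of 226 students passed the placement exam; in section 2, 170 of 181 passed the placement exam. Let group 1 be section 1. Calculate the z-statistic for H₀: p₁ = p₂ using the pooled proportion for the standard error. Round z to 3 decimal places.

z = -5.145

p̂₁ = 169/226 = 0.74779, p̂₂ = 170/181 = 0.93923.
Pooled p̂ = (169+170)/(226+181) = 339/407 = 0.83292.
SE = √[p̂(1−p̂)(1/n₁+1/n₂)] = √[0.83292·0.16708·(1/226+1/181)] ≈ 0.037210.
z = -0.19144/0.037210 = -5.145.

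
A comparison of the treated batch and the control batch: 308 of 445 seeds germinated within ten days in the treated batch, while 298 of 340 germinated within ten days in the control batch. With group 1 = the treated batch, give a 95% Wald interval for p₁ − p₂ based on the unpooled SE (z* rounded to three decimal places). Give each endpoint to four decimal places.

p̂₁ = 0.69213, p̂₂ = 0.87647, so the observed difference is -0.18434.
Unpooled SE = √(p̂₁(1−p̂₁)/n₁ + p̂₂(1−p̂₂)/n₂) = √(0.000478841 + 0.000318441) = 0.028236.
z* = 1.960 at the 95% level. Margin = 1.960·0.028236 = 0.05534.
CI: -0.18434 ± 0.05534 = (-0.2397, -0.1290).

(-0.2397, -0.1290)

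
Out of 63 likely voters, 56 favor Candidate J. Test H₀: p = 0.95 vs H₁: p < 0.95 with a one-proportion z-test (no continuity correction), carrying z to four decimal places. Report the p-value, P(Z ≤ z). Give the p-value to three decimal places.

Sample proportion p̂ = 56/63 = 0.88889.
Null standard error: √(0.95·0.05/63) = √0.000753968 = 0.027458.
z = (p̂ − p₀)/SE = (56/63 − 0.95)/0.027458 ≈ -2.2256.
p-value = P(Z ≤ z) with z = -2.2256 → 0.013.

p-value = 0.013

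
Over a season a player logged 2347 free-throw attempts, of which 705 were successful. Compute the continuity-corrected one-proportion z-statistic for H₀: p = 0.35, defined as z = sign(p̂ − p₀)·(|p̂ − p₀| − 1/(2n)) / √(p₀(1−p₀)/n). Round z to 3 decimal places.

z = -5.018

Sample proportion p̂ = 705/2347 = 0.30038. p̂ − p₀ = -0.049617.
Continuity correction 1/(2n) = 1/4694 = 0.000213.
Corrected numerator: |-0.049617| − 0.000213 = 0.049404.
Under H₀, SE = √(p₀(1−p₀)/n) = √(0.35·0.65/2347) = √0.000096932 = 0.009845.
z = −0.049404/0.009845 = -5.018.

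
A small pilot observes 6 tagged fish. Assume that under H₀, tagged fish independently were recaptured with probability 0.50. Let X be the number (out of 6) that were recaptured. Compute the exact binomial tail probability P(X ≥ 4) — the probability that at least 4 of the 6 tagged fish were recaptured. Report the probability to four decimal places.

X is binomial with n = 6 and p = 0.50.
P(X ≥ 4) = C(6,4)·0.50^4·0.50^2 + C(6,5)·0.50^5·0.50^1 + C(6,6)·0.50^6·0.50^0.
= 0.234375 + 0.093750 + 0.015625 = 0.3438.

P = 0.3438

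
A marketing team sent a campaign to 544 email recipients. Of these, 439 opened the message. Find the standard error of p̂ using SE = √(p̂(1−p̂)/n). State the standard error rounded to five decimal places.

SE = 0.01692

Sample proportion p̂ = 439/544 = 0.80699.
p̂(1−p̂) = 0.155757.
SE = √(0.155757/544) = 0.01692.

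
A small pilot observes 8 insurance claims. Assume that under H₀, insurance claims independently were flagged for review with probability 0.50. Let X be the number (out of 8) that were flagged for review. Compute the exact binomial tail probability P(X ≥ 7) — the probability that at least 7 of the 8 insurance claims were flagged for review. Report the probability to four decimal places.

X is binomial with n = 8 and p = 0.50.
P(X ≥ 7) = C(8,7)·0.50^7·0.50^1 + C(8,8)·0.50^8·0.50^0.
= 0.031250 + 0.003906 = 0.0352.

P = 0.0352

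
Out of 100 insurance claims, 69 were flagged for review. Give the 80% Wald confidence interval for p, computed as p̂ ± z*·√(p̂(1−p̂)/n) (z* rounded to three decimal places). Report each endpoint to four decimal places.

(0.6307, 0.7493)

Sample proportion p̂ = 69/100 = 0.69000.
SE = √(p̂(1−p̂)/n) = √(0.213900/100) = 0.046249.
The 80% critical value is z* = 1.282.
Margin of error: 1.282 × 0.046249 = 0.05929.
CI: 0.69000 ± 0.05929 = (0.6307, 0.7493).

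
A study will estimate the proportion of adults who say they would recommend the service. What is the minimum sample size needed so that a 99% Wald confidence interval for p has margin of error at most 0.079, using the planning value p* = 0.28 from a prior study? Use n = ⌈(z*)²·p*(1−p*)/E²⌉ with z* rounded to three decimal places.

n = 215

The 99% critical value is z* = 2.576.
p*(1−p*) = 0.28·0.72 = 0.2016.
(z*)²·p*(1−p*)/E² = 6.635776·0.2016/0.006241 = 214.352.
Rounding up, n = 215.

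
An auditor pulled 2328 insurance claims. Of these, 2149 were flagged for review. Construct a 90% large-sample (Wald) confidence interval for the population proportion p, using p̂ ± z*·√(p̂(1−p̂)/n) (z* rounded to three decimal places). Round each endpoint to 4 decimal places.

Sample proportion p̂ = 2149/2328 = 0.92311.
SE = √(p̂(1−p̂)/n) = √(0.070978/2328) = 0.005522.
For 90% confidence, z* = 1.645.
Margin = 1.645·0.005522 = 0.00908.
CI: 0.92311 ± 0.00908 = (0.9140, 0.9322).

(0.9140, 0.9322)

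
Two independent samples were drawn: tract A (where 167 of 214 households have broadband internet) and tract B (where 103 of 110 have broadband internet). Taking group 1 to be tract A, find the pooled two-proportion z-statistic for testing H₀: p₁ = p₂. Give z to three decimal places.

p̂₁ = 167/214 = 0.78037, p̂₂ = 103/110 = 0.93636.
Pooled p̂ = (167+103)/(214+110) = 270/324 = 0.83333.
SE = √[p̂(1−p̂)(1/n₁+1/n₂)] = √[0.83333·0.16667·(1/214+1/110)] ≈ 0.043722.
z = (p̂₁ − p̂₂)/SE = (0.78037 − 0.93636)/0.043722 = -0.15599/0.043722 = -3.568.

z = -3.568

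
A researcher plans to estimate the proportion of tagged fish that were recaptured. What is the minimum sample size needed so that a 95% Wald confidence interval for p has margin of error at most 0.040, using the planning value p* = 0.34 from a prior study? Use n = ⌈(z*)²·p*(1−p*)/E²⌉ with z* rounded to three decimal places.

For 95% confidence, z* = 1.960.
p*(1−p*) = 0.2244.
(z*)²·p*(1−p*)/E² = 3.841600·0.2244/0.001600 = 538.784.
⌈538.784⌉ = 539.

n = 539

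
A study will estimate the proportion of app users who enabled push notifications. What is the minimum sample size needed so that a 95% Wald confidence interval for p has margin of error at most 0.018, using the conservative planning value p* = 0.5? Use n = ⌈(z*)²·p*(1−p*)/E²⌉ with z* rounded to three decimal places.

For 95% confidence, z* = 1.960.
p*(1−p*) = 0.2500.
Required n before rounding: 3.841600 × 0.2500 / 0.018² = 2964.198.
Rounding up, n = 2965.

n = 2965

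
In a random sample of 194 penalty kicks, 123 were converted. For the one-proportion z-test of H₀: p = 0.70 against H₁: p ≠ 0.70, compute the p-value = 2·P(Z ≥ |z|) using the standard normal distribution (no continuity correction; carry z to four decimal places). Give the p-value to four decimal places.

p-value = 0.0449

With x = 123 successes in n = 194, p̂ = 0.63402.
Null standard error: √(0.70·0.30/194) = √0.001082474 = 0.032901.
z = (p̂ − p₀)/SE = (123/194 − 0.70)/0.032901 ≈ -2.0054.
From the standard normal, 2·P(Z ≥ |z|) = 0.0449.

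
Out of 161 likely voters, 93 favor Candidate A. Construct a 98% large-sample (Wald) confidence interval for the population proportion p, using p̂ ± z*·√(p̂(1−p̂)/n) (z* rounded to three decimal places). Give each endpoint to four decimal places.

(0.4871, 0.6682)

p̂ = 93/161 = 0.57764.
SE = √(p̂(1−p̂)/n) = √(0.243972/161) = 0.038928.
For 98% confidence, z* = 2.326.
Margin = 2.326·0.038928 = 0.09055.
Interval: 0.57764 ± 0.09055 → (0.4871, 0.6682).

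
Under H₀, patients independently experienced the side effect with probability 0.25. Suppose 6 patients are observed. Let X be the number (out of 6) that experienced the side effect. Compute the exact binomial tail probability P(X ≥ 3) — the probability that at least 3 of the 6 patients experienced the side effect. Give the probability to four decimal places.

X ~ Binomial(n=6, p=0.25).
P(X ≥ 3) = C(6,3)·0.25^3·0.75^3 + C(6,4)·0.25^4·0.75^2 + C(6,5)·0.25^5·0.75^1 + C(6,6)·0.25^6·0.75^0.
= 0.131836 + 0.032959 + 0.004395 + 0.000244 = 0.1694.

P = 0.1694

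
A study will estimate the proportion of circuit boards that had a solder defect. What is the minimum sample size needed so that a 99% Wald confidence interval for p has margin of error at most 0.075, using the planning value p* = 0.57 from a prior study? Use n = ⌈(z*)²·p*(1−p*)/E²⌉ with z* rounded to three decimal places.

The 99% critical value is z* = 2.576.
p*(1−p*) = 0.2451.
(z*)²·p*(1−p*)/E² = 6.635776·0.2451/0.005625 = 289.143.
Rounding up, n = 290.

n = 290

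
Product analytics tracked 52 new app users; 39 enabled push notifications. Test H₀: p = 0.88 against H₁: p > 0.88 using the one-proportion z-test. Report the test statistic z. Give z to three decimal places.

z = -2.885

With x = 39 successes in n = 52, p̂ = 0.75000.
SE₀ = √(0.88·0.12/52) = 0.045064.
z = (0.75000 − 0.88)/0.045064 = -0.13000/0.045064 = -2.885.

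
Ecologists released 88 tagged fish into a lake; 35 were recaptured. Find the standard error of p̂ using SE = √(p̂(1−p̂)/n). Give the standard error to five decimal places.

Sample proportion p̂ = 35/88 = 0.39773.
p̂(1−p̂) = 0.239541.
SE = √(0.239541/88) = √0.002722057 = 0.05217.

SE = 0.05217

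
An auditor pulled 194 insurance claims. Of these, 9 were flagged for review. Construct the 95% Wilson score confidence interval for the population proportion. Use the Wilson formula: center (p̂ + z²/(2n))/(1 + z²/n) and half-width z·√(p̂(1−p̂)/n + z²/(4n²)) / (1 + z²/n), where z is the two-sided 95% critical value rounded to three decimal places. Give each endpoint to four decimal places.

(0.0246, 0.0858)

Here p̂ = 9/194 = 0.04639 and z = 1.960 (z² = 3.841600).
1 + z²/n = 1.019802.
Center = (0.04639 + 0.009901)/1.019802 = 0.05520.
Radicand: p̂(1−p̂)/n + z²/(4n²) = 0.000228039 + 0.000025518 = 0.000253557.
Half-width = 1.960·√0.000253557/1.019802 = 0.03060.
So the interval runs from 0.0246 to 0.0858.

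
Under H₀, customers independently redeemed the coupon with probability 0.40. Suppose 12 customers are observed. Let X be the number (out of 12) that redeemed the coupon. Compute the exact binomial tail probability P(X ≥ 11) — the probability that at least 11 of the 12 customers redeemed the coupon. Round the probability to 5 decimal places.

P = 0.00032

X is binomial with n = 12 and p = 0.40.
P(X ≥ 11) = C(12,11)·0.40^11·0.60^1 + C(12,12)·0.40^12·0.60^0.
= 0.000302 + 0.000017 = 0.00032.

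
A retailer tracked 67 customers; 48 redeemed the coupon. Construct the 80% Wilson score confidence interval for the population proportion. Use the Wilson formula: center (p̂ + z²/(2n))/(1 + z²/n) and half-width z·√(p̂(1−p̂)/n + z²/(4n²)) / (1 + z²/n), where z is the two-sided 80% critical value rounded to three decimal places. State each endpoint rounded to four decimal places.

(0.6413, 0.7812)

p̂ = 48/67 = 0.71642; z = 1.282, so z² = 1.643524.
Denominator 1 + z²/n = 1 + 1.643524/67 = 1.024530.
Center = (0.71642 + 0.012265)/1.024530 = 0.71124.
Radicand: p̂(1−p̂)/n + z²/(4n²) = 0.003032288 + 0.000091531 = 0.003123819.
Half-width = 1.282·√0.003123819/1.024530 = 0.06994.
Interval: 0.71124 ± 0.06994 → (0.6413, 0.7812).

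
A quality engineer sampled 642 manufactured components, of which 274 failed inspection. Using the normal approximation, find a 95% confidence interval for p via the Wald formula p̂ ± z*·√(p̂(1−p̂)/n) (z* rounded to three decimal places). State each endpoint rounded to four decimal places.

With x = 274 successes in n = 642, p̂ = 0.42679.
Standard error of p̂: √(0.244640/642) = √0.000381060 = 0.019521.
For 95% confidence, z* = 1.960.
Margin = 1.960·0.019521 = 0.03826.
So the interval runs from 0.3885 to 0.4651.

(0.3885, 0.4651)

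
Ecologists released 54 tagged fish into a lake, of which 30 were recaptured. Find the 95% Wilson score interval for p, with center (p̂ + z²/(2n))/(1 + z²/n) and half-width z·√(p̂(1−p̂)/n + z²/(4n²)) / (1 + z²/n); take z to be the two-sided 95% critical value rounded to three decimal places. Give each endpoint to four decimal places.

(0.4238, 0.6800)

p̂ = 30/54 = 0.55556; z = 1.960, so z² = 3.841600.
1 + z²/n = 1.071141.
Center = (0.55556 + 0.035570)/1.071141 = 0.55187.
Radicand: p̂(1−p̂)/n + z²/(4n²) = 0.004572474 + 0.000329355 = 0.004901829.
Half-width = z·√(radicand)/denom = 1.960·0.070013/1.071141 = 0.12811.
CI: 0.55187 ± 0.12811 = (0.4238, 0.6800).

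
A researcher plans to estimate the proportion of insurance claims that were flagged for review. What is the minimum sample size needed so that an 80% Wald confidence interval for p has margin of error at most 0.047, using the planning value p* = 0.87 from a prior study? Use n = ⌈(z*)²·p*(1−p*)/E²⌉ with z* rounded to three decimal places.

n = 85

The 80% critical value is z* = 1.282.
p*(1−p*) = 0.1131.
Required n before rounding: 1.643524 × 0.1131 / 0.047² = 84.148.
Rounding up, n = 85.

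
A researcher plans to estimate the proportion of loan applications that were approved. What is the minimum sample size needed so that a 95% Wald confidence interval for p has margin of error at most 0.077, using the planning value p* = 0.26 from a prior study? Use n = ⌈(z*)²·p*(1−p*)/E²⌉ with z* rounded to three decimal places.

n = 125

The 95% critical value is z* = 1.960.
p*(1−p*) = 0.26·0.74 = 0.1924.
Required n before rounding: 3.841600 × 0.1924 / 0.077² = 124.662.
Rounding up, n = 125.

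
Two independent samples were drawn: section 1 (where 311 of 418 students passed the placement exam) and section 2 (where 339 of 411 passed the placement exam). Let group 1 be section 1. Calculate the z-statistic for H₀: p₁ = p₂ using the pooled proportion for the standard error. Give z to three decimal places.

Sample proportions: p̂₁ = 311/418 = 0.74402 and p̂₂ = 339/411 = 0.82482.
Pooled p̂ = (311+339)/(418+411) = 650/829 = 0.78408.
SE = √[p̂(1−p̂)(1/n₁+1/n₂)] = √[0.78408·0.21592·(1/418+1/411)] ≈ 0.028582.
z = (p̂₁ − p̂₂)/SE = (0.74402 − 0.82482)/0.028582 = -0.08080/0.028582 = -2.827.

z = -2.827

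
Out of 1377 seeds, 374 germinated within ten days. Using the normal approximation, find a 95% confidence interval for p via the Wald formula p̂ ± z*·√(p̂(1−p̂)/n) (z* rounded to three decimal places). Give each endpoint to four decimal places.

p̂ = 374/1377 = 0.27160.
SE(p̂) = √(0.27160·0.72840/1377) = 0.011986.
The 95% critical value is z* = 1.960.
Margin = 1.960·0.011986 = 0.02349.
CI: 0.27160 ± 0.02349 = (0.2481, 0.2951).

(0.2481, 0.2951)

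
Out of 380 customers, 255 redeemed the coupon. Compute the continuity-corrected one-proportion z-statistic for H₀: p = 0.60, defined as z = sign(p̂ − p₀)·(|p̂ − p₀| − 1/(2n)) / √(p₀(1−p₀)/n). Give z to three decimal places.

Sample proportion p̂ = 255/380 = 0.67105. p̂ − p₀ = 0.071053.
Continuity correction 1/(2n) = 1/760 = 0.001316.
Corrected numerator: |0.071053| − 0.001316 = 0.069737.
Under H₀, SE = √(p₀(1−p₀)/n) = √(0.60·0.40/380) = √0.000631579 = 0.025131.
z = +0.069737/0.025131 = 2.775.

z = 2.775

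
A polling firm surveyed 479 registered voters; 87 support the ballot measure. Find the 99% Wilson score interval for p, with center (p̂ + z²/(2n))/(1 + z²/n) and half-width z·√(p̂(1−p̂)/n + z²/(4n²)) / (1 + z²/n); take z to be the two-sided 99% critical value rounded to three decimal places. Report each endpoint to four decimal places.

(0.1407, 0.2313)

p̂ = 87/479 = 0.18163; z = 2.576, so z² = 6.635776.
1 + z²/n = 1.013853.
Adjusted center: (0.18163 + z²/(2n))/1.013853 = 0.18598.
Radicand: p̂(1−p̂)/n + z²/(4n²) = 0.000310312 + 0.000007230 = 0.000317542.
Half-width = z·√(radicand)/denom = 2.576·0.017820/1.013853 = 0.04528.
Interval: 0.18598 ± 0.04528 → (0.1407, 0.2313).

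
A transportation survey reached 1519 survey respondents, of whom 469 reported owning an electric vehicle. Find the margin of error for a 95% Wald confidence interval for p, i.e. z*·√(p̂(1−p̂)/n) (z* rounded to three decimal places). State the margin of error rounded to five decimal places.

The sample proportion is 469/1519 = 0.30876.
SE(p̂) = √(0.30876·0.69124/1519) = 0.011853.
The 95% critical value is z* = 1.960.
Margin of error = z*·SE = 1.960 × 0.011853 = 0.02323.

ME = 0.02323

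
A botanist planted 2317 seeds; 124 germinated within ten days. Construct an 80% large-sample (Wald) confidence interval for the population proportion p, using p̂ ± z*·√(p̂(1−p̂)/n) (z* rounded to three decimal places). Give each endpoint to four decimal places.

(0.0475, 0.0595)

Sample proportion p̂ = 124/2317 = 0.05352.
SE = √(p̂(1−p̂)/n) = √(0.050653/2317) = 0.004676.
For 80% confidence, z* = 1.282.
Margin = 1.282·0.004676 = 0.00599.
So the interval runs from 0.0475 to 0.0595.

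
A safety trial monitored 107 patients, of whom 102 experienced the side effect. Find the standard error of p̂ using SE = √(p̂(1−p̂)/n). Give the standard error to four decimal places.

SE = 0.0204

With x = 102 successes in n = 107, p̂ = 0.95327.
p̂(1−p̂) = 0.044546.
Dividing by n and taking the root: √0.000416318 = 0.0204.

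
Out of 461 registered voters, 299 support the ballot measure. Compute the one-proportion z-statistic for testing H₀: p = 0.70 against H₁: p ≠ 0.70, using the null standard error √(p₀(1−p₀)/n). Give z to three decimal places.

The sample proportion is 299/461 = 0.64859.
SE₀ = √(0.70·0.30/461) = 0.021343.
Test statistic: z = -0.05141/0.021343 = -2.409.

z = -2.409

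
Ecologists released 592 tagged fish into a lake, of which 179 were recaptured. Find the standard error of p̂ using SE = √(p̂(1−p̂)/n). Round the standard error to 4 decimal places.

With x = 179 successes in n = 592, p̂ = 0.30236.
p̂(1−p̂) = 0.30236·0.69764 = 0.210938.
Dividing by n and taking the root: √0.000356314 = 0.0189.

SE = 0.0189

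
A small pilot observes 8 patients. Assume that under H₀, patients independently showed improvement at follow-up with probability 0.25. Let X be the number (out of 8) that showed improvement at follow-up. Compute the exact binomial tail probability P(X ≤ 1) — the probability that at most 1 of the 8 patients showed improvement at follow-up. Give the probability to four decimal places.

P = 0.3671

X ~ Binomial(n=8, p=0.25).
P(X ≤ 1) = C(8,0)·0.25^0·0.75^8 + C(8,1)·0.25^1·0.75^7.
= 0.100113 + 0.266968 = 0.3671.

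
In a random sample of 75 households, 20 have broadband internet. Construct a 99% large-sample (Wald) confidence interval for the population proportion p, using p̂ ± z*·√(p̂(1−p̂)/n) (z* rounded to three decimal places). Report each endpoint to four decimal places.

(0.1351, 0.3982)

p̂ = 20/75 = 0.26667.
SE(p̂) = √(0.26667·0.73333/75) = 0.051063.
The 99% critical value is z* = 2.576.
Margin = 2.576·0.051063 = 0.13154.
CI: 0.26667 ± 0.13154 = (0.1351, 0.3982).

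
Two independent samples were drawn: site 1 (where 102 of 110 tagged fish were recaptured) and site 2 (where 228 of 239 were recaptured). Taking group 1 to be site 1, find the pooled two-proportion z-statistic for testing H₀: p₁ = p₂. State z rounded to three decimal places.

Sample proportions: p̂₁ = 102/110 = 0.92727 and p̂₂ = 228/239 = 0.95397.
Pooling: p̂ = 330/349 = 0.94556.
Pooled SE = √[0.0514774·0.01327501] ≈ 0.026141.
z = -0.02670/0.026141 = -1.021.

z = -1.021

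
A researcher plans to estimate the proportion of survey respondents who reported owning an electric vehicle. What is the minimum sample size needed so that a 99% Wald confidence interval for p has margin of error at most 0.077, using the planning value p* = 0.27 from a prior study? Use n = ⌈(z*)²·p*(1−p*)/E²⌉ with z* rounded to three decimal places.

n = 221

z* = 2.576 at the 99% level.
p*(1−p*) = 0.1971.
Required n before rounding: 6.635776 × 0.1971 / 0.077² = 220.596.
⌈220.596⌉ = 221.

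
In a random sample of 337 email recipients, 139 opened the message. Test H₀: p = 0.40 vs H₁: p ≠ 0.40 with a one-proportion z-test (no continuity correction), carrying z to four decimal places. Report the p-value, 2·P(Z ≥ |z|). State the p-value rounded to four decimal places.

Sample proportion p̂ = 139/337 = 0.41246.
Null standard error: √(0.40·0.60/337) = √0.000712166 = 0.026686.
z = (p̂ − p₀)/SE = (139/337 − 0.40)/0.026686 ≈ 0.4670.
p-value = 2·P(Z ≥ |z|) with z = 0.4670 → 0.6405.

p-value = 0.6405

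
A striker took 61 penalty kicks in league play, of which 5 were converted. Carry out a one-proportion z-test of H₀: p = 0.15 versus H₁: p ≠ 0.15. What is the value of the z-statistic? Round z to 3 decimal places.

z = -1.488

Sample proportion p̂ = 5/61 = 0.08197.
Null standard error: √(0.15·0.85/61) = √0.002090164 = 0.045718.
z = (p̂ − p₀)/SE = (0.08197 − 0.15)/0.045718 = -1.488.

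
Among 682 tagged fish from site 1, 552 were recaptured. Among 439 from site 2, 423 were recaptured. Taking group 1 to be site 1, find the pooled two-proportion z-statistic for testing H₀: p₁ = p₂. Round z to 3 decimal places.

Sample proportions: p̂₁ = 552/682 = 0.80938 and p̂₂ = 423/439 = 0.96355.
Pooling: p̂ = 975/1121 = 0.86976.
SE = √[p̂(1−p̂)(1/n₁+1/n₂)] = √[0.86976·0.13024·(1/682+1/439)] ≈ 0.020595.
z = (p̂₁ − p̂₂)/SE = (0.80938 − 0.96355)/0.020595 = -0.15417/0.020595 = -7.486.

z = -7.486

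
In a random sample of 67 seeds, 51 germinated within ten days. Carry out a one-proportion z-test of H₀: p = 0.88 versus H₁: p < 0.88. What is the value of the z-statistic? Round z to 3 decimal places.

z = -2.993

With x = 51 successes in n = 67, p̂ = 0.76119.
SE₀ = √(0.88·0.12/67) = 0.039700.
Test statistic: z = -0.11881/0.039700 = -2.993.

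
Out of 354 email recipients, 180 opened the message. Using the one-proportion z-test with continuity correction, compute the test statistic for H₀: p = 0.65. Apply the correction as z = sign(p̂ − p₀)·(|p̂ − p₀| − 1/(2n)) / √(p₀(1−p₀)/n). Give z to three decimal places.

z = -5.527

Sample proportion p̂ = 180/354 = 0.50847. p̂ − p₀ = -0.141525.
Continuity correction 1/(2n) = 1/708 = 0.001412.
Corrected numerator: |-0.141525| − 0.001412 = 0.140113.
Under H₀, SE = √(p₀(1−p₀)/n) = √(0.65·0.35/354) = √0.000642655 = 0.025351.
z = −0.140113/0.025351 = -5.527.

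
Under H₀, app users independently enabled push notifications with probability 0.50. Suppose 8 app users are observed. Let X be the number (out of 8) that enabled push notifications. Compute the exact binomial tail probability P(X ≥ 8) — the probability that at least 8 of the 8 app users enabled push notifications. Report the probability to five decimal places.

P = 0.00391

X ~ Binomial(n=8, p=0.50).
P(X ≥ 8) = C(8,8)·0.50^8·0.50^0.
= 0.003906 = 0.00391.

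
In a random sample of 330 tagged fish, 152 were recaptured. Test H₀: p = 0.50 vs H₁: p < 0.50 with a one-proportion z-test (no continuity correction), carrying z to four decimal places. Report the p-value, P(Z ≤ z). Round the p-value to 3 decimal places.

p-value = 0.076

p̂ = 152/330 = 0.46061.
Under H₀, SE = √(p₀(1−p₀)/n) = √(0.50·0.50/330) = √0.000757576 = 0.027524.
Test statistic (full precision, shown to 4 dp): z = (152/330 − 0.50)/SE₀ ≈ -1.4313.
From the standard normal, P(Z ≤ z) = 0.076.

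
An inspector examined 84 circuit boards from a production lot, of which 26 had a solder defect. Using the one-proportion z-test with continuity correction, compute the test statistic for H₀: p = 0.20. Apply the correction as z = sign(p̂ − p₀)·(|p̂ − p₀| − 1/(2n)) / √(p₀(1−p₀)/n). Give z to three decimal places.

Sample proportion p̂ = 26/84 = 0.30952. p̂ − p₀ = 0.109524.
Continuity correction 1/(2n) = 1/168 = 0.005952.
Corrected numerator: |0.109524| − 0.005952 = 0.103572.
SE₀ = √(0.20·0.80/84) = 0.043644.
z = (+)0.103572/0.043644 = 2.373.

z = 2.373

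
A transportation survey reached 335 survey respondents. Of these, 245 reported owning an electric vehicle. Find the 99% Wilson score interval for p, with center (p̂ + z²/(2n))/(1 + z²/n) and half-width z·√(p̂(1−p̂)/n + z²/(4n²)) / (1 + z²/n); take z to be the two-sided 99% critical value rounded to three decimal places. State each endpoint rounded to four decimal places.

p̂ = 245/335 = 0.73134; z = 2.576, so z² = 6.635776.
1 + z²/n = 1.019808.
Center = (0.73134 + 0.009904)/1.019808 = 0.72685.
Radicand: p̂(1−p̂)/n + z²/(4n²) = 0.000586508 + 0.000014782 = 0.000601290.
Half-width = z·√(radicand)/denom = 2.576·0.024521/1.019808 = 0.06194.
So the interval runs from 0.6649 to 0.7888.

(0.6649, 0.7888)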